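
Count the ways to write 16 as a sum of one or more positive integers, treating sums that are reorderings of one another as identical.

Enumerating by decreasing first part gives 231 partitions in all.

231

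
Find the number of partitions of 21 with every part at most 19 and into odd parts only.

Counting exhaustively, 75 partitions satisfy the conditions.

75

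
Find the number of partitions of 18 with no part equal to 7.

329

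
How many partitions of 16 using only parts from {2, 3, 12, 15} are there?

4

They are:
12+2+2
3+3+3+3+2+2
3+3+2+2+2+2+2
2+2+2+2+2+2+2+2
Counting gives 4.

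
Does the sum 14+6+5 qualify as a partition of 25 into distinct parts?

Yes

The parts sum to 25, and the condition 'all summands are distinct' holds.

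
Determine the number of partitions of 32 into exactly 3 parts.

Direct enumeration gives 85 partitions.

85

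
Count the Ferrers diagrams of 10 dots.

A partial list (first 12 by largest part):
10
1 + 9
2 + 8
1 + 1 + 8
3 + 7
1 + 2 + 7
1 + 1 + 1 + 7
4 + 6
1 + 3 + 6
2 + 2 + 6
1 + 1 + 2 + 6
1 + 1 + 1 + 1 + 6
…and 30 more, for 42 total.

42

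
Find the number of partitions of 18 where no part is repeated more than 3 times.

A full systematic count gives 208.

208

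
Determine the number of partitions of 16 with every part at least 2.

55

There are too many to list fully; the first 12 (by largest part) are:
16
2,14
3,13
4,12
2,2,12
5,11
2,3,11
6,10
2,4,10
3,3,10
2,2,2,10
7,9
…and 43 more, for 55 total.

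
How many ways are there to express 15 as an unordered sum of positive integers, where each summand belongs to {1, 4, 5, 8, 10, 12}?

They are:
12 + 1 + 1 + 1
10 + 5
10 + 4 + 1
10 + 1 + 1 + 1 + 1 + 1
8 + 5 + 1 + 1
8 + 4 + 1 + 1 + 1
8 + 1 + 1 + 1 + 1 + 1 + 1 + 1
5 + 5 + 5
5 + 5 + 4 + 1
5 + 5 + 1 + 1 + 1 + 1 + 1
5 + 4 + 4 + 1 + 1
5 + 4 + 1 + 1 + 1 + 1 + 1 + 1
5 + 1 + 1 + 1 + 1 + 1 + 1 + 1 + 1 + 1 + 1
4 + 4 + 4 + 1 + 1 + 1
4 + 4 + 1 + 1 + 1 + 1 + 1 + 1 + 1
4 + 1 + 1 + 1 + 1 + 1 + 1 + 1 + 1 + 1 + 1 + 1
1 + 1 + 1 + 1 + 1 + 1 + 1 + 1 + 1 + 1 + 1 + 1 + 1 + 1 + 1

17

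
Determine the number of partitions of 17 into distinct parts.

A partial list (first 12 by largest part):
17
16,1
15,2
14,3
14,2,1
13,4
13,3,1
12,5
12,4,1
12,3,2
11,6
11,5,1
…and 26 more, for 38 total.

38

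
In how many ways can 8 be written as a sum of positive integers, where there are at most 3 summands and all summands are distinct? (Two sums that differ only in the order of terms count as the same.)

Enumerating:
8
1, 7
2, 6
3, 5
1, 2, 5
1, 3, 4

6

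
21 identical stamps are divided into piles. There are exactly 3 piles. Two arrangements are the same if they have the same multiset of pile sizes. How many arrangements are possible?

37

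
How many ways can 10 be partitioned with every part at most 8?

40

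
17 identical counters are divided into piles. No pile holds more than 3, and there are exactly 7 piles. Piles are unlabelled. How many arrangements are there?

Enumerating:
3, 3, 3, 3, 3, 1, 1
3, 3, 3, 3, 2, 2, 1
3, 3, 3, 2, 2, 2, 2

3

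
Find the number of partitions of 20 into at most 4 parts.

108

Direct enumeration gives 108 partitions.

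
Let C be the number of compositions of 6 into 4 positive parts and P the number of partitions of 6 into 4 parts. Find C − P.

Compositions: C(5,3) = 10.
Partitions of 6 into exactly 4 parts: 2.
Difference: 10 − 2 = 8.

8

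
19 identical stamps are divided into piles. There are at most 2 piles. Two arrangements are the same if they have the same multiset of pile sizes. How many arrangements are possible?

They are:
19
18 + 1
17 + 2
16 + 3
15 + 4
14 + 5
13 + 6
12 + 7
11 + 8
10 + 9

10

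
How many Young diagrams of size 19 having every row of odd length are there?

A partial list (first 12 by largest part):
19
1, 1, 17
1, 3, 15
1, 1, 1, 1, 15
1, 5, 13
3, 3, 13
1, 1, 1, 3, 13
1, 1, 1, 1, 1, 1, 13
1, 7, 11
3, 5, 11
1, 1, 1, 5, 11
1, 1, 3, 3, 11
…and 42 more, for 54 total.

54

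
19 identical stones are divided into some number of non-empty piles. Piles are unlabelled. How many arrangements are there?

490

Direct enumeration gives 490 partitions.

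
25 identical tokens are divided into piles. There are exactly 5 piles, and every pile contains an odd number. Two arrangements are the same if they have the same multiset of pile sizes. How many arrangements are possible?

A partial list (first 12 by largest part):
21,1,1,1,1
19,3,1,1,1
17,5,1,1,1
17,3,3,1,1
15,7,1,1,1
15,5,3,1,1
15,3,3,3,1
13,9,1,1,1
13,7,3,1,1
13,5,5,1,1
13,5,3,3,1
13,3,3,3,3
…and 18 more, for 30 total.

30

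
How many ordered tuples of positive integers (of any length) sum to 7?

64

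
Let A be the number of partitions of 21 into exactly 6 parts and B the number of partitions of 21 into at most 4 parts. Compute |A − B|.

Partitions of 21 into exactly 6 parts: 110.
Partitions of 21 into at most 4 parts: 120.
|110 − 120| = 10.

10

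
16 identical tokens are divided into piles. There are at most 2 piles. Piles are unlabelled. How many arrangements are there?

9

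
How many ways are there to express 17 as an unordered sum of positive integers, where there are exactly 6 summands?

44

A partial list (first 12 by largest part):
1, 1, 1, 1, 1, 12
1, 1, 1, 1, 2, 11
1, 1, 1, 1, 3, 10
1, 1, 1, 2, 2, 10
1, 1, 1, 1, 4, 9
1, 1, 1, 2, 3, 9
1, 1, 2, 2, 2, 9
1, 1, 1, 1, 5, 8
1, 1, 1, 2, 4, 8
1, 1, 1, 3, 3, 8
1, 1, 2, 2, 3, 8
1, 2, 2, 2, 2, 8
…and 32 more, for 44 total.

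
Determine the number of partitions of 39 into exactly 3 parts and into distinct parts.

Direct enumeration gives 108 partitions.

108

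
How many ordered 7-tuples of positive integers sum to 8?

By stars and bars with positive parts, the count is C(7,6) = 7.

7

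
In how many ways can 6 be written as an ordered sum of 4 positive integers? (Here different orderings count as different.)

By stars and bars with positive parts, the count is C(5,3) = 10.

10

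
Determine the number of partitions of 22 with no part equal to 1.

210

Systematic enumeration (by largest part, then next-largest, …) yields 210.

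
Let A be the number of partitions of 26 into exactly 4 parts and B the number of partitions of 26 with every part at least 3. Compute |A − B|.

22

Partitions of 26 into exactly 4 parts: 136.
Partitions of 26 with every part at least 3: 158.
|136 − 158| = 22.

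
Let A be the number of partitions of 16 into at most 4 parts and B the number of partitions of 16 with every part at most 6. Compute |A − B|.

Partitions of 16 into at most 4 parts: 64.
Partitions of 16 with every part at most 6: 136.
|64 − 136| = 72.

72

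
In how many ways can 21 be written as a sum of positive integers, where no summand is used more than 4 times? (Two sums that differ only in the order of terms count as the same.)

There are 505 such partitions.

505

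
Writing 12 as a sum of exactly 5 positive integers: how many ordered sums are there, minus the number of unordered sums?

Ordered (compositions into 5 parts): C(11,4) = 330.
Unordered (partitions into 5 parts): 13.
Difference: 330 − 13 = 317.

317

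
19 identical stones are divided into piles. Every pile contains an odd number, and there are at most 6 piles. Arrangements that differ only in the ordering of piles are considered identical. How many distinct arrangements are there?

Enumerating:
19
17, 1, 1
15, 3, 1
15, 1, 1, 1, 1
13, 5, 1
13, 3, 3
13, 3, 1, 1, 1
11, 7, 1
11, 5, 3
11, 5, 1, 1, 1
11, 3, 3, 1, 1
9, 9, 1
9, 7, 3
9, 7, 1, 1, 1
9, 5, 5
9, 5, 3, 1, 1
9, 3, 3, 3, 1
7, 7, 5
7, 7, 3, 1, 1
7, 5, 5, 1, 1
7, 5, 3, 3, 1
7, 3, 3, 3, 3
5, 5, 5, 3, 1
5, 5, 3, 3, 3

24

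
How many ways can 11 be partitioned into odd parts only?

Listing the qualifying partitions of 11:
11
9+1+1
7+3+1
7+1+1+1+1
5+5+1
5+3+3
5+3+1+1+1
5+1+1+1+1+1+1
3+3+3+1+1
3+3+1+1+1+1+1
3+1+1+1+1+1+1+1+1
1+1+1+1+1+1+1+1+1+1+1

12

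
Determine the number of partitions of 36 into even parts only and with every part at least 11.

Enumerating:
36
24+12
22+14
20+16
18+18
12+12+12

6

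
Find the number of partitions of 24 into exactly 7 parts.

A full systematic count gives 201.

201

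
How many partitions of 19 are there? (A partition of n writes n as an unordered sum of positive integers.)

490

Direct enumeration gives 490 partitions.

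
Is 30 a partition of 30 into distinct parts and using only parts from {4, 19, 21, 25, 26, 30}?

The parts sum to 30, and the condition 'all summands are distinct' holds; the condition 'each summand belongs to {4, 19, 21, 25, 26, 30}' holds.

Yes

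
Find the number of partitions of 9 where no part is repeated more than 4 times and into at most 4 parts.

18

Enumerating:
9
1,8
2,7
1,1,7
3,6
1,2,6
1,1,1,6
4,5
1,3,5
2,2,5
1,1,2,5
1,4,4
2,3,4
1,1,3,4
1,2,2,4
3,3,3
1,2,3,3
2,2,2,3
That's 18 in total.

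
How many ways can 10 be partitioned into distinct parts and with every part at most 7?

7

The partitions of 10 that satisfy the conditions:
7, 3
7, 2, 1
6, 4
6, 3, 1
5, 4, 1
5, 3, 2
4, 3, 2, 1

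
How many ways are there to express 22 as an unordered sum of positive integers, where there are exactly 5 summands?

119

There are 119 such partitions.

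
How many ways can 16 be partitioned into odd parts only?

A partial list (first 12 by largest part):
1, 15
3, 13
1, 1, 1, 13
5, 11
1, 1, 3, 11
1, 1, 1, 1, 1, 11
7, 9
1, 1, 5, 9
1, 3, 3, 9
1, 1, 1, 1, 3, 9
1, 1, 1, 1, 1, 1, 1, 9
1, 1, 7, 7
…and 20 more, for 32 total.

32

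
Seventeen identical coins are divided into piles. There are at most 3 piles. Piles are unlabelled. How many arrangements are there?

A partial list (first 12 by largest part):
17
1+16
2+15
1+1+15
3+14
1+2+14
4+13
1+3+13
2+2+13
5+12
1+4+12
2+3+12
…and 21 more, for 33 total.

33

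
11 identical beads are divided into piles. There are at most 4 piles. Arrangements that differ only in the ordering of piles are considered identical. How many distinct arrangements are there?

A partial list (first 12 by largest part):
11
10+1
9+2
9+1+1
8+3
8+2+1
8+1+1+1
7+4
7+3+1
7+2+2
7+2+1+1
6+5
…and 15 more, for 27 total.

27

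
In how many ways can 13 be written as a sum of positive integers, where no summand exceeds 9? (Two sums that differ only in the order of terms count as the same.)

94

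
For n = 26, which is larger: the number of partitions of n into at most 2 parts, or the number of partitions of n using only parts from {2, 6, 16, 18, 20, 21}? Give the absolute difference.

3

Partitions of 26 into at most 2 parts: 14.
Partitions of 26 using only parts from {2, 6, 16, 18, 20, 21}: 11.
|14 − 11| = 3.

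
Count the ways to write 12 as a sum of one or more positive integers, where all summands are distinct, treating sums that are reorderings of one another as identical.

They are:
12
11+1
10+2
9+3
9+2+1
8+4
8+3+1
7+5
7+4+1
7+3+2
6+5+1
6+4+2
6+3+2+1
5+4+3
5+4+2+1

15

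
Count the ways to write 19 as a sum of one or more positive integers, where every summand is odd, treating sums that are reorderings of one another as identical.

54

A partial list (first 12 by largest part):
19
1, 1, 17
1, 3, 15
1, 1, 1, 1, 15
1, 5, 13
3, 3, 13
1, 1, 1, 3, 13
1, 1, 1, 1, 1, 1, 13
1, 7, 11
3, 5, 11
1, 1, 1, 5, 11
1, 1, 3, 3, 11
…and 42 more, for 54 total.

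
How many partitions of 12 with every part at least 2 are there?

21

Listing the qualifying partitions of 12:
12
10,2
9,3
8,4
8,2,2
7,5
7,3,2
6,6
6,4,2
6,3,3
6,2,2,2
5,5,2
5,4,3
5,3,2,2
4,4,4
4,4,2,2
4,3,3,2
4,2,2,2,2
3,3,3,3
3,3,2,2,2
2,2,2,2,2,2
That's 21 in total.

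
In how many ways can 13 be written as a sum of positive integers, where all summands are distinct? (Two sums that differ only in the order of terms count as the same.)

Enumerating:
13
1+12
2+11
3+10
1+2+10
4+9
1+3+9
5+8
1+4+8
2+3+8
6+7
1+5+7
2+4+7
1+2+3+7
2+5+6
3+4+6
1+2+4+6
1+3+4+5

18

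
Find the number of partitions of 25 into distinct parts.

142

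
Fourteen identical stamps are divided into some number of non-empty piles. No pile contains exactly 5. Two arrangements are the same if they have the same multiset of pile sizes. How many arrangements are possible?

A full systematic count gives 105.

105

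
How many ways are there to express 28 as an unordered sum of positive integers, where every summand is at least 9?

The partitions of 28 that satisfy the conditions:
28
19+9
18+10
17+11
16+12
15+13
14+14
10+9+9

8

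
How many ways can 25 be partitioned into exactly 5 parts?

192

Direct enumeration gives 192 partitions.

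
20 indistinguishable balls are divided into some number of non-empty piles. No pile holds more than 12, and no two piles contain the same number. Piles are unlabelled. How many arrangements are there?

45

A partial list (first 12 by largest part):
12, 8
12, 7, 1
12, 6, 2
12, 5, 3
12, 5, 2, 1
12, 4, 3, 1
11, 9
11, 8, 1
11, 7, 2
11, 6, 3
11, 6, 2, 1
11, 5, 4
…and 33 more, for 45 total.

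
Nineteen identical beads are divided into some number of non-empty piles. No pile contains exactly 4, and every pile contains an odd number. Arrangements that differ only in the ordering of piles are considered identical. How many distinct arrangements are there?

54

A partial list (first 12 by largest part):
19
1+1+17
1+3+15
1+1+1+1+15
1+5+13
3+3+13
1+1+1+3+13
1+1+1+1+1+1+13
1+7+11
3+5+11
1+1+1+5+11
1+1+3+3+11
…and 42 more, for 54 total.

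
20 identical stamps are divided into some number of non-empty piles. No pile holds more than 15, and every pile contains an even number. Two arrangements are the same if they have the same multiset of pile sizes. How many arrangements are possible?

38

A partial list (first 12 by largest part):
14+6
14+4+2
14+2+2+2
12+8
12+6+2
12+4+4
12+4+2+2
12+2+2+2+2
10+10
10+8+2
10+6+4
10+6+2+2
…and 26 more, for 38 total.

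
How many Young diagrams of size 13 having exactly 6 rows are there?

Listing the qualifying partitions of 13:
8, 1, 1, 1, 1, 1
7, 2, 1, 1, 1, 1
6, 3, 1, 1, 1, 1
6, 2, 2, 1, 1, 1
5, 4, 1, 1, 1, 1
5, 3, 2, 1, 1, 1
5, 2, 2, 2, 1, 1
4, 4, 2, 1, 1, 1
4, 3, 3, 1, 1, 1
4, 3, 2, 2, 1, 1
4, 2, 2, 2, 2, 1
3, 3, 3, 2, 1, 1
3, 3, 2, 2, 2, 1
3, 2, 2, 2, 2, 2
Counting gives 14.

14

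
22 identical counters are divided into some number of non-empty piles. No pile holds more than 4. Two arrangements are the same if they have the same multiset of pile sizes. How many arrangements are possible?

There are 136 such partitions.

136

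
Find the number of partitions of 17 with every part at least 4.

12

The partitions of 17 that satisfy the conditions:
17
4,13
5,12
6,11
7,10
8,9
4,4,9
4,5,8
4,6,7
5,5,7
5,6,6
4,4,4,5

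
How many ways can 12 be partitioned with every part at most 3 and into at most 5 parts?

3

Listing the qualifying partitions of 12:
3+3+3+3
1+2+3+3+3
2+2+2+3+3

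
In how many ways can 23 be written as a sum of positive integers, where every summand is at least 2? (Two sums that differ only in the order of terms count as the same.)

Counting exhaustively, 253 partitions satisfy the conditions.

253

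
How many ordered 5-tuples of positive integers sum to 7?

15

Equivalently, choose which 4 of the 6 gaps become plus signs: C(6,4) = 15.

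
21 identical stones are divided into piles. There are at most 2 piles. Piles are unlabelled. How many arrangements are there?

The partitions of 21 that satisfy the conditions:
21
1,20
2,19
3,18
4,17
5,16
6,15
7,14
8,13
9,12
10,11

11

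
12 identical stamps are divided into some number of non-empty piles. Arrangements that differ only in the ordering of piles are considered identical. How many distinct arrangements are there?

77

Counting exhaustively, 77 partitions satisfy the conditions.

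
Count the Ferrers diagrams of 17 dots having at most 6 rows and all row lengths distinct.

38

There are too many to list fully; the first 12 (by largest part) are:
17
1+16
2+15
3+14
1+2+14
4+13
1+3+13
5+12
1+4+12
2+3+12
6+11
1+5+11
…and 26 more, for 38 total.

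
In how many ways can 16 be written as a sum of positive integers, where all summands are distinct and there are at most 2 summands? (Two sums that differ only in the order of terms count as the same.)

8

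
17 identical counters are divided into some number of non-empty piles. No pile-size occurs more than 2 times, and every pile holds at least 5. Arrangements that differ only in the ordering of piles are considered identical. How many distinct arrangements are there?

7

Enumerating:
17
12 + 5
11 + 6
10 + 7
9 + 8
7 + 5 + 5
6 + 6 + 5
That's 7 in total.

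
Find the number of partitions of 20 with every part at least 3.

A partial list (first 12 by largest part):
20
17, 3
16, 4
15, 5
14, 6
14, 3, 3
13, 7
13, 4, 3
12, 8
12, 5, 3
12, 4, 4
11, 9
…and 37 more, for 49 total.

49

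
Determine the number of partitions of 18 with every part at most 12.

Systematic enumeration (by largest part, then next-largest, …) yields 366.

366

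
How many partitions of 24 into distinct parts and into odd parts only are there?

The partitions of 24 that satisfy the conditions:
1 + 23
3 + 21
5 + 19
7 + 17
9 + 15
1 + 3 + 5 + 15
11 + 13
1 + 3 + 7 + 13
1 + 3 + 9 + 11
1 + 5 + 7 + 11
3 + 5 + 7 + 9

11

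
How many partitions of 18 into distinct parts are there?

There are too many to list fully; the first 12 (by largest part) are:
18
17 + 1
16 + 2
15 + 3
15 + 2 + 1
14 + 4
14 + 3 + 1
13 + 5
13 + 4 + 1
13 + 3 + 2
12 + 6
12 + 5 + 1
…and 34 more, for 46 total.

46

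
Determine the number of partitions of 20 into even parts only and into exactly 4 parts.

9

The partitions of 20 that satisfy the conditions:
2, 2, 2, 14
2, 2, 4, 12
2, 2, 6, 10
2, 4, 4, 10
2, 2, 8, 8
2, 4, 6, 8
4, 4, 4, 8
2, 6, 6, 6
4, 4, 6, 6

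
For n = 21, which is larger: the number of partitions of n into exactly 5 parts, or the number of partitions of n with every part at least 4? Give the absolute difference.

Partitions of 21 into exactly 5 parts: 101.
Partitions of 21 with every part at least 4: 27.
|101 − 27| = 74.

74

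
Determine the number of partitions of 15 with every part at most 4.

54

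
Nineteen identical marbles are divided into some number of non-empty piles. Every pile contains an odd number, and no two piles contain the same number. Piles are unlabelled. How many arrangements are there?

6

They are:
19
15, 3, 1
13, 5, 1
11, 7, 1
11, 5, 3
9, 7, 3
That's 6 in total.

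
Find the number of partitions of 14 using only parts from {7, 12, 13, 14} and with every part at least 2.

They are:
14
7 + 7
That's 2 in total.

2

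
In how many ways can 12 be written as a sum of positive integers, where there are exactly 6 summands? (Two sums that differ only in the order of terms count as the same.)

11

Listing the qualifying partitions of 12:
7,1,1,1,1,1
6,2,1,1,1,1
5,3,1,1,1,1
5,2,2,1,1,1
4,4,1,1,1,1
4,3,2,1,1,1
4,2,2,2,1,1
3,3,3,1,1,1
3,3,2,2,1,1
3,2,2,2,2,1
2,2,2,2,2,2
That's 11 in total.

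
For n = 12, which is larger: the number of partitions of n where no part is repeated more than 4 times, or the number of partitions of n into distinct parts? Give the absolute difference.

45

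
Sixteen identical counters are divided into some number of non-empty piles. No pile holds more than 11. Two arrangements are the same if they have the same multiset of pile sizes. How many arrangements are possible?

Direct enumeration gives 219 partitions.

219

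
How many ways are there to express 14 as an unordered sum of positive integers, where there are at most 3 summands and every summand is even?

8

Listing the qualifying partitions of 14:
14
2 + 12
4 + 10
2 + 2 + 10
6 + 8
2 + 4 + 8
2 + 6 + 6
4 + 4 + 6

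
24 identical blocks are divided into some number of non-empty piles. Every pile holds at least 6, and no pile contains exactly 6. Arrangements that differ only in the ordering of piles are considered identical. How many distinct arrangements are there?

They are:
24
17+7
16+8
15+9
14+10
13+11
12+12
10+7+7
9+8+7
8+8+8

10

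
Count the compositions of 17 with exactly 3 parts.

By stars and bars with positive parts, the count is C(16,2) = 120.

120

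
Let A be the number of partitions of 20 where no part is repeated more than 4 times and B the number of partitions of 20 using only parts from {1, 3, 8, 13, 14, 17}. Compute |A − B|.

387

Partitions of 20 where no part is repeated more than 4 times: 409.
Partitions of 20 using only parts from {1, 3, 8, 13, 14, 17}: 22.
|409 − 22| = 387.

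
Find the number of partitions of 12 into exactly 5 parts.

13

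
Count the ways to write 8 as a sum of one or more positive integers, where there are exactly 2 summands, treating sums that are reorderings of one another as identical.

4

Enumerating:
7 + 1
6 + 2
5 + 3
4 + 4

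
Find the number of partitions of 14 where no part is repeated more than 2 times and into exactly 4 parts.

19

Listing the qualifying partitions of 14:
10 + 2 + 1 + 1
9 + 3 + 1 + 1
9 + 2 + 2 + 1
8 + 4 + 1 + 1
8 + 3 + 2 + 1
7 + 5 + 1 + 1
7 + 4 + 2 + 1
7 + 3 + 3 + 1
7 + 3 + 2 + 2
6 + 6 + 1 + 1
6 + 5 + 2 + 1
6 + 4 + 3 + 1
6 + 4 + 2 + 2
6 + 3 + 3 + 2
5 + 5 + 3 + 1
5 + 5 + 2 + 2
5 + 4 + 4 + 1
5 + 4 + 3 + 2
4 + 4 + 3 + 3
That's 19 in total.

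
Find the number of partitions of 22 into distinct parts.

89

Enumerating by decreasing first part gives 89 partitions in all.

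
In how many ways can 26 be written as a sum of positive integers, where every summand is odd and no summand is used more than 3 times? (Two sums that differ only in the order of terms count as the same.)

A partial list (first 12 by largest part):
25, 1
23, 3
23, 1, 1, 1
21, 5
21, 3, 1, 1
19, 7
19, 5, 1, 1
19, 3, 3, 1
17, 9
17, 7, 1, 1
17, 5, 3, 1
17, 3, 3, 3
…and 49 more, for 61 total.

61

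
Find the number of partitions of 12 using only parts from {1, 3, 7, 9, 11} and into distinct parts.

2

They are:
11 + 1
9 + 3
Counting gives 2.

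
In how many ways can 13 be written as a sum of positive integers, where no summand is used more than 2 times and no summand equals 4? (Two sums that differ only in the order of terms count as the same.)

29

There are too many to list fully; the first 12 (by largest part) are:
13
12 + 1
11 + 2
11 + 1 + 1
10 + 3
10 + 2 + 1
9 + 3 + 1
9 + 2 + 2
9 + 2 + 1 + 1
8 + 5
8 + 3 + 2
8 + 3 + 1 + 1
…and 17 more, for 29 total.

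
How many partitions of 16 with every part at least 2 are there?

There are too many to list fully; the first 12 (by largest part) are:
16
14, 2
13, 3
12, 4
12, 2, 2
11, 5
11, 3, 2
10, 6
10, 4, 2
10, 3, 3
10, 2, 2, 2
9, 7
…and 43 more, for 55 total.

55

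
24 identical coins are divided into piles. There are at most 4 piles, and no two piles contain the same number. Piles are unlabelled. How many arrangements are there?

Direct enumeration gives 96 partitions.

96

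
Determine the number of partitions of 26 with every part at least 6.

They are:
26
20,6
19,7
18,8
17,9
16,10
15,11
14,12
14,6,6
13,13
13,7,6
12,8,6
12,7,7
11,9,6
11,8,7
10,10,6
10,9,7
10,8,8
9,9,8
8,6,6,6
7,7,6,6
Counting gives 21.

21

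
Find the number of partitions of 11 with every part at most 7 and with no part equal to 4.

34

There are too many to list fully; the first 12 (by largest part) are:
7 + 3 + 1
7 + 2 + 2
7 + 2 + 1 + 1
7 + 1 + 1 + 1 + 1
6 + 5
6 + 3 + 2
6 + 3 + 1 + 1
6 + 2 + 2 + 1
6 + 2 + 1 + 1 + 1
6 + 1 + 1 + 1 + 1 + 1
5 + 5 + 1
5 + 3 + 3
…and 22 more, for 34 total.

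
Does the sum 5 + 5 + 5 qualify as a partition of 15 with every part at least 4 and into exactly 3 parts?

Yes

The parts sum to 15, and the condition 'every summand is at least 4' holds; the condition 'there are exactly 3 summands' holds.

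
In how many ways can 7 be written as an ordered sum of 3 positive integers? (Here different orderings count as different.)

Equivalently, choose which 2 of the 6 gaps become plus signs: C(6,2) = 15.

15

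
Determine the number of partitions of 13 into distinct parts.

Listing the qualifying partitions of 13:
13
1,12
2,11
3,10
1,2,10
4,9
1,3,9
5,8
1,4,8
2,3,8
6,7
1,5,7
2,4,7
1,2,3,7
2,5,6
3,4,6
1,2,4,6
1,3,4,5
That's 18 in total.

18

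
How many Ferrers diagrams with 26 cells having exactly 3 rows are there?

There are too many to list fully; the first 12 (by largest part) are:
24, 1, 1
23, 2, 1
22, 3, 1
22, 2, 2
21, 4, 1
21, 3, 2
20, 5, 1
20, 4, 2
20, 3, 3
19, 6, 1
19, 5, 2
19, 4, 3
…and 44 more, for 56 total.

56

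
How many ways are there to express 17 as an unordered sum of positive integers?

A full systematic count gives 297.

297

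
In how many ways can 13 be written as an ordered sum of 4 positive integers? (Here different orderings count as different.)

Place 3 bars in the 12 internal gaps of a row of 13 dots: C(12,3) = 220.

220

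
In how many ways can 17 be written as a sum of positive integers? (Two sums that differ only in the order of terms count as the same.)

297

Counting exhaustively, 297 partitions satisfy the conditions.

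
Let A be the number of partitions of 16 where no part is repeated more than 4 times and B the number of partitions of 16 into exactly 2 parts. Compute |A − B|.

156

Partitions of 16 where no part is repeated more than 4 times: 164.
Partitions of 16 into exactly 2 parts: 8.
|164 − 8| = 156.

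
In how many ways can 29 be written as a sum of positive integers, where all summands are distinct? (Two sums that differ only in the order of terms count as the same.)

Systematic enumeration (by largest part, then next-largest, …) yields 256.

256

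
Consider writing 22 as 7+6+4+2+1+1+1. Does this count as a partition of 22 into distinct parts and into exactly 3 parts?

No

The parts sum to 22, and the condition 'all summands are distinct' is violated.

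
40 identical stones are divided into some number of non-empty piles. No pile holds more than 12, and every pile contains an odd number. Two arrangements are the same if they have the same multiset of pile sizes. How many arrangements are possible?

Counting exhaustively, 489 partitions satisfy the conditions.

489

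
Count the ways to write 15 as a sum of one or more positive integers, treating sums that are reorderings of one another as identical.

Enumerating by decreasing first part gives 176 partitions in all.

176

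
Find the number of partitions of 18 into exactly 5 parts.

There are too many to list fully; the first 12 (by largest part) are:
14+1+1+1+1
13+2+1+1+1
12+3+1+1+1
12+2+2+1+1
11+4+1+1+1
11+3+2+1+1
11+2+2+2+1
10+5+1+1+1
10+4+2+1+1
10+3+3+1+1
10+3+2+2+1
10+2+2+2+2
…and 45 more, for 57 total.

57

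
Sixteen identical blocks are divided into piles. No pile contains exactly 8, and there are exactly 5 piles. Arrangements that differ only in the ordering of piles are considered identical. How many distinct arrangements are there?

32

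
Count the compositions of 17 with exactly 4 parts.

560

A composition of 17 into 4 positive parts is chosen by placing 3 dividers among the 16 gaps between 17 units: C(16,3) = 560.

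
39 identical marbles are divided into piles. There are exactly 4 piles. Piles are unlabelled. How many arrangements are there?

441

Direct enumeration gives 441 partitions.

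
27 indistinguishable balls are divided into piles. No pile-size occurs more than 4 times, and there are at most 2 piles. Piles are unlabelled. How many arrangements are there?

14

Listing the qualifying partitions of 27:
27
26, 1
25, 2
24, 3
23, 4
22, 5
21, 6
20, 7
19, 8
18, 9
17, 10
16, 11
15, 12
14, 13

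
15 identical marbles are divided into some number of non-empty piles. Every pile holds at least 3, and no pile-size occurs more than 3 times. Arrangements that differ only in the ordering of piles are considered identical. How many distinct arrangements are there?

16

Listing the qualifying partitions of 15:
15
12+3
11+4
10+5
9+6
9+3+3
8+7
8+4+3
7+5+3
7+4+4
6+6+3
6+5+4
6+3+3+3
5+5+5
5+4+3+3
4+4+4+3
Counting gives 16.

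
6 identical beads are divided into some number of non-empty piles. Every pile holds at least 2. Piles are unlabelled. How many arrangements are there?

4

They are:
6
2, 4
3, 3
2, 2, 2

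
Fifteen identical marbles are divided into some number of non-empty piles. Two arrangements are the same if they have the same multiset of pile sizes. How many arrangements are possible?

There are 176 such partitions.

176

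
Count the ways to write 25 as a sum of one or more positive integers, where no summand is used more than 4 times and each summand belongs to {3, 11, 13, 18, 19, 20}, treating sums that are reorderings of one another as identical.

Enumerating:
19 + 3 + 3
13 + 3 + 3 + 3 + 3
11 + 11 + 3

3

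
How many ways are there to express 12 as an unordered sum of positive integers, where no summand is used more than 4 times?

A partial list (first 12 by largest part):
12
11+1
10+2
10+1+1
9+3
9+2+1
9+1+1+1
8+4
8+3+1
8+2+2
8+2+1+1
8+1+1+1+1
…and 48 more, for 60 total.

60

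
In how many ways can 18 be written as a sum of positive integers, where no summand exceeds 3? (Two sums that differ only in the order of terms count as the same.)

37

There are too many to list fully; the first 12 (by largest part) are:
3,3,3,3,3,3
3,3,3,3,3,2,1
3,3,3,3,3,1,1,1
3,3,3,3,2,2,2
3,3,3,3,2,2,1,1
3,3,3,3,2,1,1,1,1
3,3,3,3,1,1,1,1,1,1
3,3,3,2,2,2,2,1
3,3,3,2,2,2,1,1,1
3,3,3,2,2,1,1,1,1,1
3,3,3,2,1,1,1,1,1,1,1
3,3,3,1,1,1,1,1,1,1,1,1
…and 25 more, for 37 total.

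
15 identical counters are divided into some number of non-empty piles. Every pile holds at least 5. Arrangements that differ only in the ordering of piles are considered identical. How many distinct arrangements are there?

Listing the qualifying partitions of 15:
15
10+5
9+6
8+7
5+5+5

5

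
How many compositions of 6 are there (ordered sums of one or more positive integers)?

32

The number of compositions of n is 2^(n−1); here 2^5 = 32.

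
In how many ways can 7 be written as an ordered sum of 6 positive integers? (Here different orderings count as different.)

6

Equivalently, choose which 5 of the 6 gaps become plus signs: C(6,5) = 6.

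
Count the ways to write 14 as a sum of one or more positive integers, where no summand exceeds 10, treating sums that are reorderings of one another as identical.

128

Direct enumeration gives 128 partitions.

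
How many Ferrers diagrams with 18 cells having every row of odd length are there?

A partial list (first 12 by largest part):
1+17
3+15
1+1+1+15
5+13
1+1+3+13
1+1+1+1+1+13
7+11
1+1+5+11
1+3+3+11
1+1+1+1+3+11
1+1+1+1+1+1+1+11
9+9
…and 34 more, for 46 total.

46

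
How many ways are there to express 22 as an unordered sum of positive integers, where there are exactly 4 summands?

84

Systematic enumeration (by largest part, then next-largest, …) yields 84.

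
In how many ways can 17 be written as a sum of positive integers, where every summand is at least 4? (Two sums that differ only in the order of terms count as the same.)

12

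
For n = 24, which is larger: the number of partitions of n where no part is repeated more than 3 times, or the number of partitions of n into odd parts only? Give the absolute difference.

600

Partitions of 24 where no part is repeated more than 3 times: 722.
Partitions of 24 into odd parts only: 122.
|722 − 122| = 600.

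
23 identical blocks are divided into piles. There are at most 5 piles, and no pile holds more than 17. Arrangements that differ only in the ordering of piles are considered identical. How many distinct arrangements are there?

273

A full systematic count gives 273.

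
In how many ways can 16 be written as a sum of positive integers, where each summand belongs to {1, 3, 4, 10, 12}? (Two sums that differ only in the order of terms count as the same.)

Listing the qualifying partitions of 16:
12,4
12,3,1
12,1,1,1,1
10,4,1,1
10,3,3
10,3,1,1,1
10,1,1,1,1,1,1
4,4,4,4
4,4,4,3,1
4,4,4,1,1,1,1
4,4,3,3,1,1
4,4,3,1,1,1,1,1
4,4,1,1,1,1,1,1,1,1
4,3,3,3,3
4,3,3,3,1,1,1
4,3,3,1,1,1,1,1,1
4,3,1,1,1,1,1,1,1,1,1
4,1,1,1,1,1,1,1,1,1,1,1,1
3,3,3,3,3,1
3,3,3,3,1,1,1,1
3,3,3,1,1,1,1,1,1,1
3,3,1,1,1,1,1,1,1,1,1,1
3,1,1,1,1,1,1,1,1,1,1,1,1,1
1,1,1,1,1,1,1,1,1,1,1,1,1,1,1,1
That's 24 in total.

24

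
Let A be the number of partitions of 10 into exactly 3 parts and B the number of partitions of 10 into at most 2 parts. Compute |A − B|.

2

Partitions of 10 into exactly 3 parts: 8.
Partitions of 10 into at most 2 parts: 6.
|8 − 6| = 2.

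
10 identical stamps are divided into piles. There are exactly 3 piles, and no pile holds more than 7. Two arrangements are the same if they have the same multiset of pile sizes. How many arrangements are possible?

Listing the qualifying partitions of 10:
7 + 2 + 1
6 + 3 + 1
6 + 2 + 2
5 + 4 + 1
5 + 3 + 2
4 + 4 + 2
4 + 3 + 3

7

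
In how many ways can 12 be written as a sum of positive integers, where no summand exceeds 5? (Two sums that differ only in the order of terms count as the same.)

47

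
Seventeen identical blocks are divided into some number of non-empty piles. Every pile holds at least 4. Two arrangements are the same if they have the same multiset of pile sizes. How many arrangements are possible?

Listing the qualifying partitions of 17:
17
13,4
12,5
11,6
10,7
9,8
9,4,4
8,5,4
7,6,4
7,5,5
6,6,5
5,4,4,4

12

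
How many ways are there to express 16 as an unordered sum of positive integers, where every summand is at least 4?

11

Listing the qualifying partitions of 16:
16
12,4
11,5
10,6
9,7
8,8
8,4,4
7,5,4
6,6,4
6,5,5
4,4,4,4
Counting gives 11.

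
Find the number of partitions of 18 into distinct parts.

A partial list (first 12 by largest part):
18
17,1
16,2
15,3
15,2,1
14,4
14,3,1
13,5
13,4,1
13,3,2
12,6
12,5,1
…and 34 more, for 46 total.

46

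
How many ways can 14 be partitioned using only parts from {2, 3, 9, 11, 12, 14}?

7

Enumerating:
14
12 + 2
11 + 3
9 + 3 + 2
3 + 3 + 3 + 3 + 2
3 + 3 + 2 + 2 + 2 + 2
2 + 2 + 2 + 2 + 2 + 2 + 2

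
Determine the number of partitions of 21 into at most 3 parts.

48

There are too many to list fully; the first 12 (by largest part) are:
21
20+1
19+2
19+1+1
18+3
18+2+1
17+4
17+3+1
17+2+2
16+5
16+4+1
16+3+2
…and 36 more, for 48 total.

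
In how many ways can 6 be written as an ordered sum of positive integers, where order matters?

32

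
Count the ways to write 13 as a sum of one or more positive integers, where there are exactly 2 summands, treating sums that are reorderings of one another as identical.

6

Enumerating:
1+12
2+11
3+10
4+9
5+8
6+7
Counting gives 6.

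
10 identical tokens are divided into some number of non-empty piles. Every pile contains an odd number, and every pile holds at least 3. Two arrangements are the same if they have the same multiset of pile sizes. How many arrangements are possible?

The partitions of 10 that satisfy the conditions:
7,3
5,5
Counting gives 2.

2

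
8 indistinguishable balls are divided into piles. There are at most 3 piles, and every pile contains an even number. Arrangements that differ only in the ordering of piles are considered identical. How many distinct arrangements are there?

4

Enumerating:
8
6,2
4,4
4,2,2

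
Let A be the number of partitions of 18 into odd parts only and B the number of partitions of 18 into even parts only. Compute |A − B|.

16

Partitions of 18 into odd parts only: 46.
Partitions of 18 into even parts only: 30.
|46 − 30| = 16.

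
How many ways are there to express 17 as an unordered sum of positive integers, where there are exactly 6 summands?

44

A partial list (first 12 by largest part):
12 + 1 + 1 + 1 + 1 + 1
11 + 2 + 1 + 1 + 1 + 1
10 + 3 + 1 + 1 + 1 + 1
10 + 2 + 2 + 1 + 1 + 1
9 + 4 + 1 + 1 + 1 + 1
9 + 3 + 2 + 1 + 1 + 1
9 + 2 + 2 + 2 + 1 + 1
8 + 5 + 1 + 1 + 1 + 1
8 + 4 + 2 + 1 + 1 + 1
8 + 3 + 3 + 1 + 1 + 1
8 + 3 + 2 + 2 + 1 + 1
8 + 2 + 2 + 2 + 2 + 1
…and 32 more, for 44 total.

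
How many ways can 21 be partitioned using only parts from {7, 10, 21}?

The partitions of 21 that satisfy the conditions:
21
7, 7, 7
That's 2 in total.

2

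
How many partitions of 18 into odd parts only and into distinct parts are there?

They are:
1,17
3,15
5,13
7,11
1,3,5,9

5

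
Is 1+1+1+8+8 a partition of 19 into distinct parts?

No

The parts sum to 19, and the condition 'all summands are distinct' is violated.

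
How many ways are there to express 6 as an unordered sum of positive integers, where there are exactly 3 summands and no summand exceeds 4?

Enumerating:
1, 1, 4
1, 2, 3
2, 2, 2
Counting gives 3.

3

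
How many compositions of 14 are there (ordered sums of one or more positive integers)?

8192

The number of compositions of n is 2^(n−1); here 2^13 = 8192.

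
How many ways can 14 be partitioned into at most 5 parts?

70

There are too many to list fully; the first 12 (by largest part) are:
14
13,1
12,2
12,1,1
11,3
11,2,1
11,1,1,1
10,4
10,3,1
10,2,2
10,2,1,1
10,1,1,1,1
…and 58 more, for 70 total.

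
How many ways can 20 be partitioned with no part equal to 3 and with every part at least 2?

A full systematic count gives 71.

71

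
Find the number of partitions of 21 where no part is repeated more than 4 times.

505

A full systematic count gives 505.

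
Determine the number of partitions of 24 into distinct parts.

A full systematic count gives 122.

122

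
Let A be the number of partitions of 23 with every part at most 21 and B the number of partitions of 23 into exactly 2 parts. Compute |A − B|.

Partitions of 23 with every part at most 21: 1253.
Partitions of 23 into exactly 2 parts: 11.
|1253 − 11| = 1242.

1242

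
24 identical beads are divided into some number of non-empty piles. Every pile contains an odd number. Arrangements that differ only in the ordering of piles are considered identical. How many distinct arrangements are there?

Counting exhaustively, 122 partitions satisfy the conditions.

122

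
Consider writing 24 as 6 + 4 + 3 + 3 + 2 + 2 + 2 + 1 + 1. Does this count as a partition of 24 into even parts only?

No

The parts sum to 24, and the condition 'every summand is even' is violated.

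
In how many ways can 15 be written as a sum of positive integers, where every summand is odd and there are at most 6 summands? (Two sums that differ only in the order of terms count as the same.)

15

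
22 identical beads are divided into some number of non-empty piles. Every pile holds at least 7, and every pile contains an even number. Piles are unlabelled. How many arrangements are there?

The partitions of 22 that satisfy the conditions:
22
8 + 14
10 + 12

3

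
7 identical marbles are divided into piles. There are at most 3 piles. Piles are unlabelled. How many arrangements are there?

Listing the qualifying partitions of 7:
7
1,6
2,5
1,1,5
3,4
1,2,4
1,3,3
2,2,3

8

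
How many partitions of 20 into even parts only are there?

There are too many to list fully; the first 12 (by largest part) are:
20
2+18
4+16
2+2+16
6+14
2+4+14
2+2+2+14
8+12
2+6+12
4+4+12
2+2+4+12
2+2+2+2+12
…and 30 more, for 42 total.

42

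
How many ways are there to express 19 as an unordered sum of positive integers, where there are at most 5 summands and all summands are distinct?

54

A partial list (first 12 by largest part):
19
18+1
17+2
16+3
16+2+1
15+4
15+3+1
14+5
14+4+1
14+3+2
13+6
13+5+1
…and 42 more, for 54 total.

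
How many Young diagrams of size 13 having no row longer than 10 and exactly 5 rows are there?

Listing the qualifying partitions of 13:
1, 1, 1, 1, 9
1, 1, 1, 2, 8
1, 1, 1, 3, 7
1, 1, 2, 2, 7
1, 1, 1, 4, 6
1, 1, 2, 3, 6
1, 2, 2, 2, 6
1, 1, 1, 5, 5
1, 1, 2, 4, 5
1, 1, 3, 3, 5
1, 2, 2, 3, 5
2, 2, 2, 2, 5
1, 1, 3, 4, 4
1, 2, 2, 4, 4
1, 2, 3, 3, 4
2, 2, 2, 3, 4
1, 3, 3, 3, 3
2, 2, 3, 3, 3

18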